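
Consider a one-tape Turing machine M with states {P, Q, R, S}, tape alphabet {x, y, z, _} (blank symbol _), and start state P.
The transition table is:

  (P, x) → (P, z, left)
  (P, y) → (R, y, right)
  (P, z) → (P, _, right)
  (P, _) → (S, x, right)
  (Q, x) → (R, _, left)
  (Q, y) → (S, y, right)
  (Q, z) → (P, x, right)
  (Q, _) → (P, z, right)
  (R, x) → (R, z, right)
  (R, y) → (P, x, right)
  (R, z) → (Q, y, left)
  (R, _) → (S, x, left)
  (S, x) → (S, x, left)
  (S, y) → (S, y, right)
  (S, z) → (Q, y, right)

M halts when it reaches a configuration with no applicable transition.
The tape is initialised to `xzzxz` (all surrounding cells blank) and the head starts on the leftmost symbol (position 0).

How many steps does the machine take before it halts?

10

P | _[x]zzxz__   read x → write z, move left, go to P
P | [_]zzzxz__   read _ → write x, move right, go to S
S | x[z]zzxz__   read z → write y, move right, go to Q
Q | xy[z]zxz__   read z → write x, move right, go to P
P | xyx[z]xz__   read z → write _, move right, go to P
P | xyx_[x]z__   read x → write z, move left, go to P
P | xyx[_]zz__   read _ → write x, move right, go to S
S | xyxx[z]z__   read z → write y, move right, go to Q
Q | xyxxy[z]__   read z → write x, move right, go to P
P | xyxxyx[_]_   read _ → write x, move right, go to S
S | xyxxyxx[_]
M halts after 10 transitions.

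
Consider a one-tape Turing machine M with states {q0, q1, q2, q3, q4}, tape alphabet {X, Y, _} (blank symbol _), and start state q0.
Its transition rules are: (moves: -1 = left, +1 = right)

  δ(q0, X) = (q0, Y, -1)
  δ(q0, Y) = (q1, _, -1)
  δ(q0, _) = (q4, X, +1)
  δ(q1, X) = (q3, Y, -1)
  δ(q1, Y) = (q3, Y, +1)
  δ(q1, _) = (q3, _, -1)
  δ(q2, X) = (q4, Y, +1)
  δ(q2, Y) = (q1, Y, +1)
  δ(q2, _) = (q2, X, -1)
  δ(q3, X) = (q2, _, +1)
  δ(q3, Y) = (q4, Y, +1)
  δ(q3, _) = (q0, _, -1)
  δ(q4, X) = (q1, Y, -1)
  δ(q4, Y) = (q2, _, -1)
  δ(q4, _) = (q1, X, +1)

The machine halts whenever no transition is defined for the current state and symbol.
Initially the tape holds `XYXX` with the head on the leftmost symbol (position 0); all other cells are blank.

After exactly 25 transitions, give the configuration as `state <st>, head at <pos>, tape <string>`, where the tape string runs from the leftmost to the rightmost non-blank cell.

state q3, head at 5, tape YXY_Y_Y

q0 | _[X]YXX___   read X → write Y, move -1, go to q0
q0 | [_]YYXX___   read _ → write X, move +1, go to q4
q4 | X[Y]YXX___   read Y → write _, move -1, go to q2
q2 | [X]_YXX___   read X → write Y, move +1, go to q4
q4 | Y[_]YXX___   read _ → write X, move +1, go to q1
q1 | YX[Y]XX___   read Y → write Y, move +1, go to q3
q3 | YXY[X]X___   read X → write _, move +1, go to q2
q2 | YXY_[X]___   read X → write Y, move +1, go to q4
q4 | YXY_Y[_]__   read _ → write X, move +1, go to q1
q1 | YXY_YX[_]_   read _ → write _, move -1, go to q3
q3 | YXY_Y[X]__   read X → write _, move +1, go to q2
q2 | YXY_Y_[_]_   read _ → write X, move -1, go to q2
q2 | YXY_Y[_]X_   read _ → write X, move -1, go to q2
q2 | YXY_[Y]XX_   read Y → write Y, move +1, go to q1
q1 | YXY_Y[X]X_   read X → write Y, move -1, go to q3
q3 | YXY_[Y]YX_   read Y → write Y, move +1, go to q4
q4 | YXY_Y[Y]X_   read Y → write _, move -1, go to q2
q2 | YXY_[Y]_X_   read Y → write Y, move +1, go to q1
q1 | YXY_Y[_]X_   read _ → write _, move -1, go to q3
q3 | YXY_[Y]_X_   read Y → write Y, move +1, go to q4
q4 | YXY_Y[_]X_   read _ → write X, move +1, go to q1
q1 | YXY_YX[X]_   read X → write Y, move -1, go to q3
q3 | YXY_Y[X]Y_   read X → write _, move +1, go to q2
q2 | YXY_Y_[Y]_   read Y → write Y, move +1, go to q1
q1 | YXY_Y_Y[_]   read _ → write _, move -1, go to q3
q3 | YXY_Y_[Y]_
After 25 steps: state q3, head at 5, tape YXY_Y_Y.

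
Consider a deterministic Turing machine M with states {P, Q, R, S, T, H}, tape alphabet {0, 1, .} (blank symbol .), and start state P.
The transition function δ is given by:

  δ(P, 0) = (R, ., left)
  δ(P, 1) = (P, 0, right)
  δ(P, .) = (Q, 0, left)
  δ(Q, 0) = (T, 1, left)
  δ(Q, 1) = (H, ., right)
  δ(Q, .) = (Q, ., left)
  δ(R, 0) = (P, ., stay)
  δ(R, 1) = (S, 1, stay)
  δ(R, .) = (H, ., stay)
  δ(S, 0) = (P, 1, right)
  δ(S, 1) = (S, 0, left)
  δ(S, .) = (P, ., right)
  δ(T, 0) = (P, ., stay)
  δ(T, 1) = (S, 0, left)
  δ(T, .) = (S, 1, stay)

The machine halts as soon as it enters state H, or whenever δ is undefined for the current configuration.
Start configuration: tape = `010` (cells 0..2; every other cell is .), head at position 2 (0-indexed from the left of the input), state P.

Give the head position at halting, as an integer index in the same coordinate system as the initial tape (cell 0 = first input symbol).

-1

P | .01[0]   read 0 → write ., move left, go to R
R | .0[1].   read 1 → write 1, move stay, go to S
S | .0[1].   read 1 → write 0, move left, go to S
S | .[0]0.   read 0 → write 1, move right, go to P
P | .1[0].   read 0 → write ., move left, go to R
R | .[1]..   read 1 → write 1, move stay, go to S
S | .[1]..   read 1 → write 0, move left, go to S
S | [.]0..   read . → write ., move right, go to P
P | .[0]..   read 0 → write ., move left, go to R
R | [.]...   read . → write ., move stay, go to H
H | [.]...
At halt the head is at cell -1.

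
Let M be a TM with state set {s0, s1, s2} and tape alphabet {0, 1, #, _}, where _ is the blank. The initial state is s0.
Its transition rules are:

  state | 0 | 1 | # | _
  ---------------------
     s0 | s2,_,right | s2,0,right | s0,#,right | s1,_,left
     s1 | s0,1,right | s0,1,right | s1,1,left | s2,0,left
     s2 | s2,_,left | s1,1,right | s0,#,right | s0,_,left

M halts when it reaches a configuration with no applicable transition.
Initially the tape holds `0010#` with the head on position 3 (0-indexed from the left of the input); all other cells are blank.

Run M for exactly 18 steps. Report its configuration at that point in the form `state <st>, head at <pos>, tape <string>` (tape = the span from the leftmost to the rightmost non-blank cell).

s0 | 001[0]#_   read 0 → write _, move right, go to s2
s2 | 001_[#]_   read # → write #, move right, go to s0
s0 | 001_#[_]   read _ → write _, move left, go to s1
s1 | 001_[#]_   read # → write 1, move left, go to s1
s1 | 001[_]1_   read _ → write 0, move left, go to s2
s2 | 00[1]01_   read 1 → write 1, move right, go to s1
s1 | 001[0]1_   read 0 → write 1, move right, go to s0
s0 | 0011[1]_   read 1 → write 0, move right, go to s2
s2 | 00110[_]   read _ → write _, move left, go to s0
s0 | 0011[0]_   read 0 → write _, move right, go to s2
s2 | 0011_[_]   read _ → write _, move left, go to s0
s0 | 0011[_]_   read _ → write _, move left, go to s1
s1 | 001[1]__   read 1 → write 1, move right, go to s0
s0 | 0011[_]_   read _ → write _, move left, go to s1
s1 | 001[1]__   read 1 → write 1, move right, go to s0
s0 | 0011[_]_   read _ → write _, move left, go to s1
s1 | 001[1]__   read 1 → write 1, move right, go to s0
s0 | 0011[_]_   read _ → write _, move left, go to s1
s1 | 001[1]__
After 18 steps: state s1, head at 3, tape 0011.

state s1, head at 3, tape 0011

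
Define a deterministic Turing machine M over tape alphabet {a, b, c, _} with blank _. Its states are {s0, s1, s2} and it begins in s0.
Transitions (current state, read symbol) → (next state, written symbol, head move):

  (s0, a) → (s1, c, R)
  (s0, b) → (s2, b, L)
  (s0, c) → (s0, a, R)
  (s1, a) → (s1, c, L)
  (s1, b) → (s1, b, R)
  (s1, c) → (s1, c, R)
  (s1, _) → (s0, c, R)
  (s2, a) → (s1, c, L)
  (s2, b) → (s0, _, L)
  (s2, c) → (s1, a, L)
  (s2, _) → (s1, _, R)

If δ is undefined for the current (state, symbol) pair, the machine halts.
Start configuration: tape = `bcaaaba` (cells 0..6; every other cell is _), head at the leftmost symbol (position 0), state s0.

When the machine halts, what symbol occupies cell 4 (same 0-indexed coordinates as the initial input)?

s0 | _[b]caaaba__   read b → write b, move L, go to s2
s2 | [_]bcaaaba__   read _ → write _, move R, go to s1
s1 | _[b]caaaba__   read b → write b, move R, go to s1
s1 | _b[c]aaaba__   read c → write c, move R, go to s1
s1 | _bc[a]aaba__   read a → write c, move L, go to s1
s1 | _b[c]caaba__   read c → write c, move R, go to s1
s1 | _bc[c]aaba__   read c → write c, move R, go to s1
s1 | _bcc[a]aba__   read a → write c, move L, go to s1
s1 | _bc[c]caba__   read c → write c, move R, go to s1
s1 | _bcc[c]aba__   read c → write c, move R, go to s1
s1 | _bccc[a]ba__   read a → write c, move L, go to s1
s1 | _bcc[c]cba__   read c → write c, move R, go to s1
s1 | _bccc[c]ba__   read c → write c, move R, go to s1
s1 | _bcccc[b]a__   read b → write b, move R, go to s1
s1 | _bccccb[a]__   read a → write c, move L, go to s1
s1 | _bcccc[b]c__   read b → write b, move R, go to s1
s1 | _bccccb[c]__   read c → write c, move R, go to s1
s1 | _bccccbc[_]_   read _ → write c, move R, go to s0
s0 | _bccccbcc[_]
Cell 4 holds c when M halts.

c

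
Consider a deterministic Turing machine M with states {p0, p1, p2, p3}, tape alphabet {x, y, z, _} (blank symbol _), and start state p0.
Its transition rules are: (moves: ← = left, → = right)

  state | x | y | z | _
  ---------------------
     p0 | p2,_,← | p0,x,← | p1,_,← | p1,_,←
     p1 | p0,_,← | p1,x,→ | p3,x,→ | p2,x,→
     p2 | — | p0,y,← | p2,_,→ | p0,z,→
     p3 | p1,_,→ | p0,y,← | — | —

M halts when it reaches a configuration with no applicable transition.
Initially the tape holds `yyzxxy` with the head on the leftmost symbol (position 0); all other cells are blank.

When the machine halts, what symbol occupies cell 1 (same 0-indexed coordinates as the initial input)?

state=p0 head=0 tape=__[y]yzxxy   (p0,y)→(p0,x,←)
state=p0 head=-1 tape=_[_]xyzxxy   (p0,_)→(p1,_,←)
state=p1 head=-2 tape=[_]_xyzxxy   (p1,_)→(p2,x,→)
state=p2 head=-1 tape=x[_]xyzxxy   (p2,_)→(p0,z,→)
state=p0 head=0 tape=xz[x]yzxxy   (p0,x)→(p2,_,←)
state=p2 head=-1 tape=x[z]_yzxxy   (p2,z)→(p2,_,→)
state=p2 head=0 tape=x_[_]yzxxy   (p2,_)→(p0,z,→)
state=p0 head=1 tape=x_z[y]zxxy   (p0,y)→(p0,x,←)
state=p0 head=0 tape=x_[z]xzxxy   (p0,z)→(p1,_,←)
state=p1 head=-1 tape=x[_]_xzxxy   (p1,_)→(p2,x,→)
state=p2 head=0 tape=xx[_]xzxxy   (p2,_)→(p0,z,→)
state=p0 head=1 tape=xxz[x]zxxy   (p0,x)→(p2,_,←)
state=p2 head=0 tape=xx[z]_zxxy   (p2,z)→(p2,_,→)
state=p2 head=1 tape=xx_[_]zxxy   (p2,_)→(p0,z,→)
state=p0 head=2 tape=xx_z[z]xxy   (p0,z)→(p1,_,←)
state=p1 head=1 tape=xx_[z]_xxy   (p1,z)→(p3,x,→)
state=p3 head=2 tape=xx_x[_]xxy
Cell 1 holds x when M halts.

x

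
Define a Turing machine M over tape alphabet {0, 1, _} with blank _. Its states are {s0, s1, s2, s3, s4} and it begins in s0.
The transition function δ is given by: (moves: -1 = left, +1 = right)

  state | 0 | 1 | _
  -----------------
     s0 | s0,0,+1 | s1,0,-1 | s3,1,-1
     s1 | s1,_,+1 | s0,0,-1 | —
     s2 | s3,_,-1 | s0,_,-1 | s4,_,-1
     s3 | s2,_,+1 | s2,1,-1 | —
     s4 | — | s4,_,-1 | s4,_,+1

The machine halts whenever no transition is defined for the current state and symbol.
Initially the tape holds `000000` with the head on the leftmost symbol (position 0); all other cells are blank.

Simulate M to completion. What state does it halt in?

s3

state=s0 head=0 tape=_[0]00000_   (s0,0)→(s0,0,+1)
state=s0 head=1 tape=_0[0]0000_   (s0,0)→(s0,0,+1)
state=s0 head=2 tape=_00[0]000_   (s0,0)→(s0,0,+1)
state=s0 head=3 tape=_000[0]00_   (s0,0)→(s0,0,+1)
state=s0 head=4 tape=_0000[0]0_   (s0,0)→(s0,0,+1)
state=s0 head=5 tape=_00000[0]_   (s0,0)→(s0,0,+1)
state=s0 head=6 tape=_000000[_]   (s0,_)→(s3,1,-1)
state=s3 head=5 tape=_00000[0]1   (s3,0)→(s2,_,+1)
state=s2 head=6 tape=_00000_[1]   (s2,1)→(s0,_,-1)
state=s0 head=5 tape=_00000[_]_   (s0,_)→(s3,1,-1)
state=s3 head=4 tape=_0000[0]1_   (s3,0)→(s2,_,+1)
state=s2 head=5 tape=_0000_[1]_   (s2,1)→(s0,_,-1)
state=s0 head=4 tape=_0000[_]__   (s0,_)→(s3,1,-1)
state=s3 head=3 tape=_000[0]1__   (s3,0)→(s2,_,+1)
state=s2 head=4 tape=_000_[1]__   (s2,1)→(s0,_,-1)
state=s0 head=3 tape=_000[_]___   (s0,_)→(s3,1,-1)
state=s3 head=2 tape=_00[0]1___   (s3,0)→(s2,_,+1)
state=s2 head=3 tape=_00_[1]___   (s2,1)→(s0,_,-1)
state=s0 head=2 tape=_00[_]____   (s0,_)→(s3,1,-1)
state=s3 head=1 tape=_0[0]1____   (s3,0)→(s2,_,+1)
state=s2 head=2 tape=_0_[1]____   (s2,1)→(s0,_,-1)
state=s0 head=1 tape=_0[_]_____   (s0,_)→(s3,1,-1)
state=s3 head=0 tape=_[0]1_____   (s3,0)→(s2,_,+1)
state=s2 head=1 tape=__[1]_____   (s2,1)→(s0,_,-1)
state=s0 head=0 tape=_[_]______   (s0,_)→(s3,1,-1)
state=s3 head=-1 tape=[_]1______
No transition is defined for (s3, _); M halts in state s3.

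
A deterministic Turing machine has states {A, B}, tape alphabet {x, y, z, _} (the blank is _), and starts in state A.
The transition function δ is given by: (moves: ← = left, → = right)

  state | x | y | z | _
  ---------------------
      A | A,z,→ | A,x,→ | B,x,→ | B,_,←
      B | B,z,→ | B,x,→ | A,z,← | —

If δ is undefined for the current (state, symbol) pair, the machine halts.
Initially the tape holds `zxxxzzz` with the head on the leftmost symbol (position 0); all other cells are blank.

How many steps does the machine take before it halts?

state=A head=0 tape=[z]xxxzzz_   (A,z)→(B,x,→)
state=B head=1 tape=x[x]xxzzz_   (B,x)→(B,z,→)
state=B head=2 tape=xz[x]xzzz_   (B,x)→(B,z,→)
state=B head=3 tape=xzz[x]zzz_   (B,x)→(B,z,→)
state=B head=4 tape=xzzz[z]zz_   (B,z)→(A,z,←)
state=A head=3 tape=xzz[z]zzz_   (A,z)→(B,x,→)
state=B head=4 tape=xzzx[z]zz_   (B,z)→(A,z,←)
state=A head=3 tape=xzz[x]zzz_   (A,x)→(A,z,→)
state=A head=4 tape=xzzz[z]zz_   (A,z)→(B,x,→)
state=B head=5 tape=xzzzx[z]z_   (B,z)→(A,z,←)
state=A head=4 tape=xzzz[x]zz_   (A,x)→(A,z,→)
state=A head=5 tape=xzzzz[z]z_   (A,z)→(B,x,→)
state=B head=6 tape=xzzzzx[z]_   (B,z)→(A,z,←)
state=A head=5 tape=xzzzz[x]z_   (A,x)→(A,z,→)
state=A head=6 tape=xzzzzz[z]_   (A,z)→(B,x,→)
state=B head=7 tape=xzzzzzx[_]
M halts after 15 transitions.

15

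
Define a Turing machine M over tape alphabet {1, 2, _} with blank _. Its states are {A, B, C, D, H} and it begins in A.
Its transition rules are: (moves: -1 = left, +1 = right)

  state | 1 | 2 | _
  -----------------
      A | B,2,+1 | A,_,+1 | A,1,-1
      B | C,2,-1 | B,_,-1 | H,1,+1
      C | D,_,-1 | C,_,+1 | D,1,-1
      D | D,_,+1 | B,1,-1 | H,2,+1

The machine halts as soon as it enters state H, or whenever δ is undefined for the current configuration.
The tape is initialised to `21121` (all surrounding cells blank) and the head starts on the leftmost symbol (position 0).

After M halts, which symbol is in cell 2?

_

state=A head=0 tape=[2]1121   (A,2)→(A,_,+1)
state=A head=1 tape=_[1]121   (A,1)→(B,2,+1)
state=B head=2 tape=_2[1]21   (B,1)→(C,2,-1)
state=C head=1 tape=_[2]221   (C,2)→(C,_,+1)
state=C head=2 tape=__[2]21   (C,2)→(C,_,+1)
state=C head=3 tape=___[2]1   (C,2)→(C,_,+1)
state=C head=4 tape=____[1]   (C,1)→(D,_,-1)
state=D head=3 tape=___[_]_   (D,_)→(H,2,+1)
state=H head=4 tape=___2[_]
Cell 2 holds _ when M halts.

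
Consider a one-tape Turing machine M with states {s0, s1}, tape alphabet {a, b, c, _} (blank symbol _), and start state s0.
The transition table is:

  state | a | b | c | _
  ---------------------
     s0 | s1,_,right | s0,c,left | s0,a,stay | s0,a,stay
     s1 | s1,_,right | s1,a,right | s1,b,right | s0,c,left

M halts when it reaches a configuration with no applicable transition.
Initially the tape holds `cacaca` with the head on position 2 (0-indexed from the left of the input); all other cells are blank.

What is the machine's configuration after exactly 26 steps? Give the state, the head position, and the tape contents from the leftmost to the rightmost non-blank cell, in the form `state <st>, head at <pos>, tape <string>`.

state=s0 head=2 tape=ca[c]aca____   (s0,c)→(s0,a,stay)
state=s0 head=2 tape=ca[a]aca____   (s0,a)→(s1,_,right)
state=s1 head=3 tape=ca_[a]ca____   (s1,a)→(s1,_,right)
state=s1 head=4 tape=ca__[c]a____   (s1,c)→(s1,b,right)
state=s1 head=5 tape=ca__b[a]____   (s1,a)→(s1,_,right)
state=s1 head=6 tape=ca__b_[_]___   (s1,_)→(s0,c,left)
state=s0 head=5 tape=ca__b[_]c___   (s0,_)→(s0,a,stay)
state=s0 head=5 tape=ca__b[a]c___   (s0,a)→(s1,_,right)
state=s1 head=6 tape=ca__b_[c]___   (s1,c)→(s1,b,right)
state=s1 head=7 tape=ca__b_b[_]__   (s1,_)→(s0,c,left)
state=s0 head=6 tape=ca__b_[b]c__   (s0,b)→(s0,c,left)
state=s0 head=5 tape=ca__b[_]cc__   (s0,_)→(s0,a,stay)
state=s0 head=5 tape=ca__b[a]cc__   (s0,a)→(s1,_,right)
state=s1 head=6 tape=ca__b_[c]c__   (s1,c)→(s1,b,right)
state=s1 head=7 tape=ca__b_b[c]__   (s1,c)→(s1,b,right)
state=s1 head=8 tape=ca__b_bb[_]_   (s1,_)→(s0,c,left)
state=s0 head=7 tape=ca__b_b[b]c_   (s0,b)→(s0,c,left)
state=s0 head=6 tape=ca__b_[b]cc_   (s0,b)→(s0,c,left)
state=s0 head=5 tape=ca__b[_]ccc_   (s0,_)→(s0,a,stay)
state=s0 head=5 tape=ca__b[a]ccc_   (s0,a)→(s1,_,right)
state=s1 head=6 tape=ca__b_[c]cc_   (s1,c)→(s1,b,right)
state=s1 head=7 tape=ca__b_b[c]c_   (s1,c)→(s1,b,right)
state=s1 head=8 tape=ca__b_bb[c]_   (s1,c)→(s1,b,right)
state=s1 head=9 tape=ca__b_bbb[_]   (s1,_)→(s0,c,left)
state=s0 head=8 tape=ca__b_bb[b]c   (s0,b)→(s0,c,left)
state=s0 head=7 tape=ca__b_b[b]cc   (s0,b)→(s0,c,left)
state=s0 head=6 tape=ca__b_[b]ccc
After 26 steps: state s0, head at 6, tape ca__b_bccc.

state s0, head at 6, tape ca__b_bccc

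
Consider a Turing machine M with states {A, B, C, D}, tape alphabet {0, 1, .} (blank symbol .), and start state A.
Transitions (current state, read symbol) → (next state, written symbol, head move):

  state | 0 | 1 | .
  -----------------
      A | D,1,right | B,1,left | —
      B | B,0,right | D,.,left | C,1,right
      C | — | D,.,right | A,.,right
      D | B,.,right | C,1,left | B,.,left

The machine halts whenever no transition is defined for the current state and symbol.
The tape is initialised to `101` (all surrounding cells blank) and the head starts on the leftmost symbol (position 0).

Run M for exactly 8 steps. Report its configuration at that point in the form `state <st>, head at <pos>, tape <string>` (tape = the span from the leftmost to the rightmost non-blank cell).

state A, head at 2, tape 11

state=A head=0 tape=.[1]01   (A,1)→(B,1,left)
state=B head=-1 tape=[.]101   (B,.)→(C,1,right)
state=C head=0 tape=1[1]01   (C,1)→(D,.,right)
state=D head=1 tape=1.[0]1   (D,0)→(B,.,right)
state=B head=2 tape=1..[1]   (B,1)→(D,.,left)
state=D head=1 tape=1.[.].   (D,.)→(B,.,left)
state=B head=0 tape=1[.]..   (B,.)→(C,1,right)
state=C head=1 tape=11[.].   (C,.)→(A,.,right)
state=A head=2 tape=11.[.]
After 8 steps: state A, head at 2, tape 11.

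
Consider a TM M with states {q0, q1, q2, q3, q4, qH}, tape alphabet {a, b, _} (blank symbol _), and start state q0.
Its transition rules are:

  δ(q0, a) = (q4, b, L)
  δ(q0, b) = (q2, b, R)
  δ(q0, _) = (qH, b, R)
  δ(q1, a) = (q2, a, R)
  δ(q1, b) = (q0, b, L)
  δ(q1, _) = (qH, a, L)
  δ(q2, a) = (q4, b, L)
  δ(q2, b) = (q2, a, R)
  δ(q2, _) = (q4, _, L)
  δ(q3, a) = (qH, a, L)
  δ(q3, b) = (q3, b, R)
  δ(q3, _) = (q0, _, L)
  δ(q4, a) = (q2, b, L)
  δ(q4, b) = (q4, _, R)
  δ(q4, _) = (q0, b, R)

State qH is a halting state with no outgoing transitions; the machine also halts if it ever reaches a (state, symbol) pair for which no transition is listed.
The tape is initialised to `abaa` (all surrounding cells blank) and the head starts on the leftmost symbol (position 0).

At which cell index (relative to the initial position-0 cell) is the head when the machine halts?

state=q0 head=0 tape=___[a]baa_   (q0,a)→(q4,b,L)
state=q4 head=-1 tape=__[_]bbaa_   (q4,_)→(q0,b,R)
state=q0 head=0 tape=__b[b]baa_   (q0,b)→(q2,b,R)
state=q2 head=1 tape=__bb[b]aa_   (q2,b)→(q2,a,R)
state=q2 head=2 tape=__bba[a]a_   (q2,a)→(q4,b,L)
state=q4 head=1 tape=__bb[a]ba_   (q4,a)→(q2,b,L)
state=q2 head=0 tape=__b[b]bba_   (q2,b)→(q2,a,R)
state=q2 head=1 tape=__ba[b]ba_   (q2,b)→(q2,a,R)
state=q2 head=2 tape=__baa[b]a_   (q2,b)→(q2,a,R)
state=q2 head=3 tape=__baaa[a]_   (q2,a)→(q4,b,L)
state=q4 head=2 tape=__baa[a]b_   (q4,a)→(q2,b,L)
state=q2 head=1 tape=__ba[a]bb_   (q2,a)→(q4,b,L)
state=q4 head=0 tape=__b[a]bbb_   (q4,a)→(q2,b,L)
state=q2 head=-1 tape=__[b]bbbb_   (q2,b)→(q2,a,R)
state=q2 head=0 tape=__a[b]bbb_   (q2,b)→(q2,a,R)
state=q2 head=1 tape=__aa[b]bb_   (q2,b)→(q2,a,R)
state=q2 head=2 tape=__aaa[b]b_   (q2,b)→(q2,a,R)
state=q2 head=3 tape=__aaaa[b]_   (q2,b)→(q2,a,R)
state=q2 head=4 tape=__aaaaa[_]   (q2,_)→(q4,_,L)
state=q4 head=3 tape=__aaaa[a]_   (q4,a)→(q2,b,L)
state=q2 head=2 tape=__aaa[a]b_   (q2,a)→(q4,b,L)
state=q4 head=1 tape=__aa[a]bb_   (q4,a)→(q2,b,L)
state=q2 head=0 tape=__a[a]bbb_   (q2,a)→(q4,b,L)
state=q4 head=-1 tape=__[a]bbbb_   (q4,a)→(q2,b,L)
state=q2 head=-2 tape=_[_]bbbbb_   (q2,_)→(q4,_,L)
state=q4 head=-3 tape=[_]_bbbbb_   (q4,_)→(q0,b,R)
state=q0 head=-2 tape=b[_]bbbbb_   (q0,_)→(qH,b,R)
state=qH head=-1 tape=bb[b]bbbb_
At halt the head is at cell -1.

-1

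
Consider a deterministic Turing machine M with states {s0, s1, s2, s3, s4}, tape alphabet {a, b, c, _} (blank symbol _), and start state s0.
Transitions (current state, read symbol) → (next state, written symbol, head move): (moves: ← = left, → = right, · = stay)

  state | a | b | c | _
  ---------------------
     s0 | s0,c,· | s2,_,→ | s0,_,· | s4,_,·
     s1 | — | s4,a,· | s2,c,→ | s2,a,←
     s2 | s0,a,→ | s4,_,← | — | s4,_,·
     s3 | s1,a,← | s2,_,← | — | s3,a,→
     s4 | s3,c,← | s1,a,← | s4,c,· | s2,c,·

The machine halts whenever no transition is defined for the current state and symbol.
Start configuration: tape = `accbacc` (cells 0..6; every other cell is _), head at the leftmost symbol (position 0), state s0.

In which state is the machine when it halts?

s0 | [a]ccbacc   read a → write c, move ·, go to s0
s0 | [c]ccbacc   read c → write _, move ·, go to s0
s0 | [_]ccbacc   read _ → write _, move ·, go to s4
s4 | [_]ccbacc   read _ → write c, move ·, go to s2
s2 | [c]ccbacc
No transition is defined for (s2, c); M halts in state s2.

s2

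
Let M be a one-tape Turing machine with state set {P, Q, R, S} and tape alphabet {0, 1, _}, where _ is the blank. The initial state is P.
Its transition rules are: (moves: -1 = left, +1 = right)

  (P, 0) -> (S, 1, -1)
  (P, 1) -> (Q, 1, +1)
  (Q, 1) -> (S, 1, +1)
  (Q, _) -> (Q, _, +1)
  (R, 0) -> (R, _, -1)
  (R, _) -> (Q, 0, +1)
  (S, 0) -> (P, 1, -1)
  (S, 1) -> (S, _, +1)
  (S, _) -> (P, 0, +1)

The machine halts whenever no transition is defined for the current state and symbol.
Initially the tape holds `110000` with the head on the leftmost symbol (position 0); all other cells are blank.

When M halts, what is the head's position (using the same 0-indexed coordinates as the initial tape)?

7

P | [1]10000__   read 1 → write 1, move +1, go to Q
Q | 1[1]0000__   read 1 → write 1, move +1, go to S
S | 11[0]000__   read 0 → write 1, move -1, go to P
P | 1[1]1000__   read 1 → write 1, move +1, go to Q
Q | 11[1]000__   read 1 → write 1, move +1, go to S
S | 111[0]00__   read 0 → write 1, move -1, go to P
P | 11[1]100__   read 1 → write 1, move +1, go to Q
Q | 111[1]00__   read 1 → write 1, move +1, go to S
S | 1111[0]0__   read 0 → write 1, move -1, go to P
P | 111[1]10__   read 1 → write 1, move +1, go to Q
Q | 1111[1]0__   read 1 → write 1, move +1, go to S
S | 11111[0]__   read 0 → write 1, move -1, go to P
P | 1111[1]1__   read 1 → write 1, move +1, go to Q
Q | 11111[1]__   read 1 → write 1, move +1, go to S
S | 111111[_]_   read _ → write 0, move +1, go to P
P | 1111110[_]
At halt the head is at cell 7.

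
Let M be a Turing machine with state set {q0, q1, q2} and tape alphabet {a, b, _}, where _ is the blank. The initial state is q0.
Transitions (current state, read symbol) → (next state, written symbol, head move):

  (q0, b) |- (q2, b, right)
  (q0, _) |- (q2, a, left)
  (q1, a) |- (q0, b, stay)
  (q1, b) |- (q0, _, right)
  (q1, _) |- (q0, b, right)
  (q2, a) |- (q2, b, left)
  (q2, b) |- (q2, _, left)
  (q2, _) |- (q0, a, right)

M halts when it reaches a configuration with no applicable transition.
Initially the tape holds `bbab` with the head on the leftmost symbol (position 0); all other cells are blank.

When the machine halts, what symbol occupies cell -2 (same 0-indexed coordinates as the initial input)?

state=q0 head=0 tape=___[b]bab   (q0,b)→(q2,b,right)
state=q2 head=1 tape=___b[b]ab   (q2,b)→(q2,_,left)
state=q2 head=0 tape=___[b]_ab   (q2,b)→(q2,_,left)
state=q2 head=-1 tape=__[_]__ab   (q2,_)→(q0,a,right)
state=q0 head=0 tape=__a[_]_ab   (q0,_)→(q2,a,left)
state=q2 head=-1 tape=__[a]a_ab   (q2,a)→(q2,b,left)
state=q2 head=-2 tape=_[_]ba_ab   (q2,_)→(q0,a,right)
state=q0 head=-1 tape=_a[b]a_ab   (q0,b)→(q2,b,right)
state=q2 head=0 tape=_ab[a]_ab   (q2,a)→(q2,b,left)
state=q2 head=-1 tape=_a[b]b_ab   (q2,b)→(q2,_,left)
state=q2 head=-2 tape=_[a]_b_ab   (q2,a)→(q2,b,left)
state=q2 head=-3 tape=[_]b_b_ab   (q2,_)→(q0,a,right)
state=q0 head=-2 tape=a[b]_b_ab   (q0,b)→(q2,b,right)
state=q2 head=-1 tape=ab[_]b_ab   (q2,_)→(q0,a,right)
state=q0 head=0 tape=aba[b]_ab   (q0,b)→(q2,b,right)
state=q2 head=1 tape=abab[_]ab   (q2,_)→(q0,a,right)
state=q0 head=2 tape=ababa[a]b
Cell -2 holds b when M halts.

b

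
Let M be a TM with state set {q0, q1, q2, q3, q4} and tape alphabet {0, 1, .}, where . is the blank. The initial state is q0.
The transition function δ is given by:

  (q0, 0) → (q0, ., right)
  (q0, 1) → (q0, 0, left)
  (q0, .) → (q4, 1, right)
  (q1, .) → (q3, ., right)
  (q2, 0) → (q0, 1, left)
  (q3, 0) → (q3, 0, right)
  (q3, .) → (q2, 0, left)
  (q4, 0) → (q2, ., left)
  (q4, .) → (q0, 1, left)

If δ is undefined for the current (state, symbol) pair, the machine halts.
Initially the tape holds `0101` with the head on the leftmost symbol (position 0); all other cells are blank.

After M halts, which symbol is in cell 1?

state=q0 head=0 tape=[0]101   (q0,0)→(q0,.,right)
state=q0 head=1 tape=.[1]01   (q0,1)→(q0,0,left)
state=q0 head=0 tape=[.]001   (q0,.)→(q4,1,right)
state=q4 head=1 tape=1[0]01   (q4,0)→(q2,.,left)
state=q2 head=0 tape=[1].01
Cell 1 holds . when M halts.

.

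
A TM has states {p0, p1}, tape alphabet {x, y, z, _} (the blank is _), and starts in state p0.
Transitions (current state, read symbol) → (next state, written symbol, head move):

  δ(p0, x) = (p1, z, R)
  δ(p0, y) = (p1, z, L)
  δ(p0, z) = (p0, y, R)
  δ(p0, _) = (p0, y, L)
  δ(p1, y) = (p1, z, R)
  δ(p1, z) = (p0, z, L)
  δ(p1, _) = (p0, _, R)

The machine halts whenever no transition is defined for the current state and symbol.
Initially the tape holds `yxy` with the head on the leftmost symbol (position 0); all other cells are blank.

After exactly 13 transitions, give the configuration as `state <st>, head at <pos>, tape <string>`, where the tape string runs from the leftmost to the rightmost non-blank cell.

p0 | _[y]xy__   read y → write z, move L, go to p1
p1 | [_]zxy__   read _ → write _, move R, go to p0
p0 | _[z]xy__   read z → write y, move R, go to p0
p0 | _y[x]y__   read x → write z, move R, go to p1
p1 | _yz[y]__   read y → write z, move R, go to p1
p1 | _yzz[_]_   read _ → write _, move R, go to p0
p0 | _yzz_[_]   read _ → write y, move L, go to p0
p0 | _yzz[_]y   read _ → write y, move L, go to p0
p0 | _yz[z]yy   read z → write y, move R, go to p0
p0 | _yzy[y]y   read y → write z, move L, go to p1
p1 | _yz[y]zy   read y → write z, move R, go to p1
p1 | _yzz[z]y   read z → write z, move L, go to p0
p0 | _yz[z]zy   read z → write y, move R, go to p0
p0 | _yzy[z]y
After 13 steps: state p0, head at 3, tape yzyzy.

state p0, head at 3, tape yzyzy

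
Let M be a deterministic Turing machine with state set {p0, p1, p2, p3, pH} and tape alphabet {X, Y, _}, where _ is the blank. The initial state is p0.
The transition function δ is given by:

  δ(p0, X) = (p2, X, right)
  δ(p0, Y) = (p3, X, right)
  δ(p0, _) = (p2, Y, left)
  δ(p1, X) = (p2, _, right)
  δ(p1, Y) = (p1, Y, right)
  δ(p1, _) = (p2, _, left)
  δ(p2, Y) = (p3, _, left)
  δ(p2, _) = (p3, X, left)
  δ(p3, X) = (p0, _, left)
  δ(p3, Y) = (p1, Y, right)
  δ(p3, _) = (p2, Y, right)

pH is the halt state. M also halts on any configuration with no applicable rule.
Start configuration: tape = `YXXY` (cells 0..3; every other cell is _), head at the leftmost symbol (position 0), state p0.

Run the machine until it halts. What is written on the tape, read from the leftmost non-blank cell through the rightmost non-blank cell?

p0 | ___[Y]XXY   read Y → write X, move right, go to p3
p3 | ___X[X]XY   read X → write _, move left, go to p0
p0 | ___[X]_XY   read X → write X, move right, go to p2
p2 | ___X[_]XY   read _ → write X, move left, go to p3
p3 | ___[X]XXY   read X → write _, move left, go to p0
p0 | __[_]_XXY   read _ → write Y, move left, go to p2
p2 | _[_]Y_XXY   read _ → write X, move left, go to p3
p3 | [_]XY_XXY   read _ → write Y, move right, go to p2
p2 | Y[X]Y_XXY
The non-blank tape span at halt is YXY_XXY.

YXY_XXY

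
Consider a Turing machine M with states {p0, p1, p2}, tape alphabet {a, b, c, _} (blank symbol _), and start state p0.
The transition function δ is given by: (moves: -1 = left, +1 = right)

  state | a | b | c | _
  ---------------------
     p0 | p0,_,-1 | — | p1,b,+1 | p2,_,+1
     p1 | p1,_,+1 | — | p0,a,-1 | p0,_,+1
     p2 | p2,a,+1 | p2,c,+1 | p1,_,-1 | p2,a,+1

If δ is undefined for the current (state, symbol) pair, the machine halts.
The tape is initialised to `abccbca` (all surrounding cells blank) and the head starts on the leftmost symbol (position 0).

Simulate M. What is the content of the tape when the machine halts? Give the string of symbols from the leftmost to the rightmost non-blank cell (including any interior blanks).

aa__bca

p0 | _[a]bccbca   read a → write _, move -1, go to p0
p0 | [_]_bccbca   read _ → write _, move +1, go to p2
p2 | _[_]bccbca   read _ → write a, move +1, go to p2
p2 | _a[b]ccbca   read b → write c, move +1, go to p2
p2 | _ac[c]cbca   read c → write _, move -1, go to p1
p1 | _a[c]_cbca   read c → write a, move -1, go to p0
p0 | _[a]a_cbca   read a → write _, move -1, go to p0
p0 | [_]_a_cbca   read _ → write _, move +1, go to p2
p2 | _[_]a_cbca   read _ → write a, move +1, go to p2
p2 | _a[a]_cbca   read a → write a, move +1, go to p2
p2 | _aa[_]cbca   read _ → write a, move +1, go to p2
p2 | _aaa[c]bca   read c → write _, move -1, go to p1
p1 | _aa[a]_bca   read a → write _, move +1, go to p1
p1 | _aa_[_]bca   read _ → write _, move +1, go to p0
p0 | _aa__[b]ca
The non-blank tape span at halt is aa__bca.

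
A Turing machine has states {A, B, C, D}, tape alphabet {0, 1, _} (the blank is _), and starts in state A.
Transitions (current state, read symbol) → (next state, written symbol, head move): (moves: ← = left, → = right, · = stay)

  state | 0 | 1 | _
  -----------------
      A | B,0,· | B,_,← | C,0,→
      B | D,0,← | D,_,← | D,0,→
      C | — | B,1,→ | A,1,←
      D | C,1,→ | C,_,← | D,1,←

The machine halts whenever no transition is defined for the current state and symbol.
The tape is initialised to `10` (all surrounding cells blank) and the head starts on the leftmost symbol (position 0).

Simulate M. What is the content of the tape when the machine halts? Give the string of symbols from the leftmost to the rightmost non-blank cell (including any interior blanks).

state=A head=0 tape=___[1]0_   (A,1)→(B,_,←)
state=B head=-1 tape=__[_]_0_   (B,_)→(D,0,→)
state=D head=0 tape=__0[_]0_   (D,_)→(D,1,←)
state=D head=-1 tape=__[0]10_   (D,0)→(C,1,→)
state=C head=0 tape=__1[1]0_   (C,1)→(B,1,→)
state=B head=1 tape=__11[0]_   (B,0)→(D,0,←)
state=D head=0 tape=__1[1]0_   (D,1)→(C,_,←)
state=C head=-1 tape=__[1]_0_   (C,1)→(B,1,→)
state=B head=0 tape=__1[_]0_   (B,_)→(D,0,→)
state=D head=1 tape=__10[0]_   (D,0)→(C,1,→)
state=C head=2 tape=__101[_]   (C,_)→(A,1,←)
state=A head=1 tape=__10[1]1   (A,1)→(B,_,←)
state=B head=0 tape=__1[0]_1   (B,0)→(D,0,←)
state=D head=-1 tape=__[1]0_1   (D,1)→(C,_,←)
state=C head=-2 tape=_[_]_0_1   (C,_)→(A,1,←)
state=A head=-3 tape=[_]1_0_1   (A,_)→(C,0,→)
state=C head=-2 tape=0[1]_0_1   (C,1)→(B,1,→)
state=B head=-1 tape=01[_]0_1   (B,_)→(D,0,→)
state=D head=0 tape=010[0]_1   (D,0)→(C,1,→)
state=C head=1 tape=0101[_]1   (C,_)→(A,1,←)
state=A head=0 tape=010[1]11   (A,1)→(B,_,←)
state=B head=-1 tape=01[0]_11   (B,0)→(D,0,←)
state=D head=-2 tape=0[1]0_11   (D,1)→(C,_,←)
state=C head=-3 tape=[0]_0_11
The non-blank tape span at halt is 0_0_11.

0_0_11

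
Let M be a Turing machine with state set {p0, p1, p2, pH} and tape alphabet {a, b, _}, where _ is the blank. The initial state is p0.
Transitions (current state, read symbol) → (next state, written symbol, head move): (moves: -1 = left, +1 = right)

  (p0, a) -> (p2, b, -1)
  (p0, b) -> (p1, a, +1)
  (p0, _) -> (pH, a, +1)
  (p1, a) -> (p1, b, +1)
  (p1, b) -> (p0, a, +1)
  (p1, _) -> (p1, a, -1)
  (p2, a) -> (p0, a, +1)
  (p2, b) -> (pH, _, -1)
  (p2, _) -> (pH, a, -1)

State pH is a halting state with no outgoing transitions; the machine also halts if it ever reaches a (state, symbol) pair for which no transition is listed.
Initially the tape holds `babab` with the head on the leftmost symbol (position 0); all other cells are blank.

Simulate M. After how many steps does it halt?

8

p0 | [b]abab__   read b → write a, move +1, go to p1
p1 | a[a]bab__   read a → write b, move +1, go to p1
p1 | ab[b]ab__   read b → write a, move +1, go to p0
p0 | aba[a]b__   read a → write b, move -1, go to p2
p2 | ab[a]bb__   read a → write a, move +1, go to p0
p0 | aba[b]b__   read b → write a, move +1, go to p1
p1 | abaa[b]__   read b → write a, move +1, go to p0
p0 | abaaa[_]_   read _ → write a, move +1, go to pH
pH | abaaaa[_]
M halts after 8 transitions.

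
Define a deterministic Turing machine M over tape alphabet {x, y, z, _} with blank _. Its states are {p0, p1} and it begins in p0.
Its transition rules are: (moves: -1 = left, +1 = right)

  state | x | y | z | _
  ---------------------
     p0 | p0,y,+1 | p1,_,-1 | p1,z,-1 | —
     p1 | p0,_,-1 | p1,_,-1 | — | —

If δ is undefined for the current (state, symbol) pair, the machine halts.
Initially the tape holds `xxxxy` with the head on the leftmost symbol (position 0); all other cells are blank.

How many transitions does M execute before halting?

9

p0 | _[x]xxxy   read x → write y, move +1, go to p0
p0 | _y[x]xxy   read x → write y, move +1, go to p0
p0 | _yy[x]xy   read x → write y, move +1, go to p0
p0 | _yyy[x]y   read x → write y, move +1, go to p0
p0 | _yyyy[y]   read y → write _, move -1, go to p1
p1 | _yyy[y]_   read y → write _, move -1, go to p1
p1 | _yy[y]__   read y → write _, move -1, go to p1
p1 | _y[y]___   read y → write _, move -1, go to p1
p1 | _[y]____   read y → write _, move -1, go to p1
p1 | [_]_____
M halts after 9 transitions.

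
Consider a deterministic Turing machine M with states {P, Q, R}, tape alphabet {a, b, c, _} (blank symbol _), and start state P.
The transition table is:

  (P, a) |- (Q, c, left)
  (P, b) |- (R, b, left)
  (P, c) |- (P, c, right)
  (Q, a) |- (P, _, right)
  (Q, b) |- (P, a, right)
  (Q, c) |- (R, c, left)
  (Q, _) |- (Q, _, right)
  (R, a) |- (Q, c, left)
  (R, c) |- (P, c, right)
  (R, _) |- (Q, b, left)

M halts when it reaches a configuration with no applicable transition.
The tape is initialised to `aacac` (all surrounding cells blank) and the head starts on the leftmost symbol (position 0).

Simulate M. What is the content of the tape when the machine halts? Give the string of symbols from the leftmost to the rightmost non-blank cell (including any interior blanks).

P | ___[a]acac_   read a → write c, move left, go to Q
Q | __[_]cacac_   read _ → write _, move right, go to Q
Q | ___[c]acac_   read c → write c, move left, go to R
R | __[_]cacac_   read _ → write b, move left, go to Q
Q | _[_]bcacac_   read _ → write _, move right, go to Q
Q | __[b]cacac_   read b → write a, move right, go to P
P | __a[c]acac_   read c → write c, move right, go to P
P | __ac[a]cac_   read a → write c, move left, go to Q
Q | __a[c]ccac_   read c → write c, move left, go to R
R | __[a]cccac_   read a → write c, move left, go to Q
Q | _[_]ccccac_   read _ → write _, move right, go to Q
Q | __[c]cccac_   read c → write c, move left, go to R
R | _[_]ccccac_   read _ → write b, move left, go to Q
Q | [_]bccccac_   read _ → write _, move right, go to Q
Q | _[b]ccccac_   read b → write a, move right, go to P
P | _a[c]cccac_   read c → write c, move right, go to P
P | _ac[c]ccac_   read c → write c, move right, go to P
P | _acc[c]cac_   read c → write c, move right, go to P
P | _accc[c]ac_   read c → write c, move right, go to P
P | _acccc[a]c_   read a → write c, move left, go to Q
Q | _accc[c]cc_   read c → write c, move left, go to R
R | _acc[c]ccc_   read c → write c, move right, go to P
P | _accc[c]cc_   read c → write c, move right, go to P
P | _acccc[c]c_   read c → write c, move right, go to P
P | _accccc[c]_   read c → write c, move right, go to P
P | _acccccc[_]
The non-blank tape span at halt is acccccc.

acccccc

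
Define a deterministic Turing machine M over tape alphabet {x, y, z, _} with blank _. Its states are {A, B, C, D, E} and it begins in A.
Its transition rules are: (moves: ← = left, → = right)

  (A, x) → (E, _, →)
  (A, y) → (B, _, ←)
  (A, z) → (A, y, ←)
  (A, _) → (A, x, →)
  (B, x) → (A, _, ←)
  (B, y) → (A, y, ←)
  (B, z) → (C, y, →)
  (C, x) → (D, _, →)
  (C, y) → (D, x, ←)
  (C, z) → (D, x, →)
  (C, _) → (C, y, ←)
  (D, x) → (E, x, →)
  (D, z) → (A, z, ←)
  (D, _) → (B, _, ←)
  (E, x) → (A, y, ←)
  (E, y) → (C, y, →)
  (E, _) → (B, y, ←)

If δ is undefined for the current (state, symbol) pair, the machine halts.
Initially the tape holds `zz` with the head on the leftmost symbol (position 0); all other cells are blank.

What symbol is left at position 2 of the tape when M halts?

y

state=A head=0 tape=__[z]z_   (A,z)→(A,y,←)
state=A head=-1 tape=_[_]yz_   (A,_)→(A,x,→)
state=A head=0 tape=_x[y]z_   (A,y)→(B,_,←)
state=B head=-1 tape=_[x]_z_   (B,x)→(A,_,←)
state=A head=-2 tape=[_]__z_   (A,_)→(A,x,→)
state=A head=-1 tape=x[_]_z_   (A,_)→(A,x,→)
state=A head=0 tape=xx[_]z_   (A,_)→(A,x,→)
state=A head=1 tape=xxx[z]_   (A,z)→(A,y,←)
state=A head=0 tape=xx[x]y_   (A,x)→(E,_,→)
state=E head=1 tape=xx_[y]_   (E,y)→(C,y,→)
state=C head=2 tape=xx_y[_]   (C,_)→(C,y,←)
state=C head=1 tape=xx_[y]y   (C,y)→(D,x,←)
state=D head=0 tape=xx[_]xy   (D,_)→(B,_,←)
state=B head=-1 tape=x[x]_xy   (B,x)→(A,_,←)
state=A head=-2 tape=[x]__xy   (A,x)→(E,_,→)
state=E head=-1 tape=_[_]_xy   (E,_)→(B,y,←)
state=B head=-2 tape=[_]y_xy
Cell 2 holds y when M halts.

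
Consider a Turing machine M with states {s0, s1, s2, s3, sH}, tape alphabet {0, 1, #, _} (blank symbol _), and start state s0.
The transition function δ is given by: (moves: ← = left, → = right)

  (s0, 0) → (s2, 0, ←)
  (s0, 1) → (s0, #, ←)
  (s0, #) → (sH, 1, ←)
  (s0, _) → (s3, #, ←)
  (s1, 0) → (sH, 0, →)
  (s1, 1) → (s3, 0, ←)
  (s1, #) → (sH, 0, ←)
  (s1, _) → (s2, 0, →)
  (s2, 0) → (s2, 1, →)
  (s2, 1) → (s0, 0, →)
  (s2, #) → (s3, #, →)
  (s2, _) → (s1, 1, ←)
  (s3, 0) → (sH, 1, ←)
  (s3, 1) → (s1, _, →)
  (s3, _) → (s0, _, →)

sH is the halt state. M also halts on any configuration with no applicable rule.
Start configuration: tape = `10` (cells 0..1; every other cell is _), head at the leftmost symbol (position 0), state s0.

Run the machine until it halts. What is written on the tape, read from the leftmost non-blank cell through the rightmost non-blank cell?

1#0

s0 | __[1]0   read 1 → write #, move ←, go to s0
s0 | _[_]#0   read _ → write #, move ←, go to s3
s3 | [_]##0   read _ → write _, move →, go to s0
s0 | _[#]#0   read # → write 1, move ←, go to sH
sH | [_]1#0
The non-blank tape span at halt is 1#0.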